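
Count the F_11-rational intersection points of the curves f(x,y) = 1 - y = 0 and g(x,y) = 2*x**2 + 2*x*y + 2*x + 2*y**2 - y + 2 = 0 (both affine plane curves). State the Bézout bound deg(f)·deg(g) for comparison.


Common zeros: {(3, 1), (6, 1)}; count = 2; Bézout bound = 2.

deg(f) = 1, deg(g) = 2, so Bézout bound = 2.
Scan x ∈ F_11. For each x, list the y ∈ F_11 with f(x, y) ≡ 0 and those with g(x, y) ≡ 0 (mod 11); the common zeros in that column are the intersection.
  x = 0: f ≡ 0 at y ∈ {1}; g ≡ 0 at y ∈ ∅; common: ∅.
  x = 1: f ≡ 0 at y ∈ {1}; g ≡ 0 at y ∈ ∅; common: ∅.
  x = 2: f ≡ 0 at y ∈ {1}; g ≡ 0 at y ∈ ∅; common: ∅.
  x = 3: f ≡ 0 at y ∈ {1}; g ≡ 0 at y ∈ {1, 2}; common: {1}.
  x = 4: f ≡ 0 at y ∈ {1}; g ≡ 0 at y ∈ ∅; common: ∅.
  x = 5: f ≡ 0 at y ∈ {1}; g ≡ 0 at y ∈ {2, 10}; common: ∅.
  x = 6: f ≡ 0 at y ∈ {1}; g ≡ 0 at y ∈ {1, 10}; common: {1}.
  x = 7: f ≡ 0 at y ∈ {1}; g ≡ 0 at y ∈ {4, 6}; common: ∅.
  x = 8: f ≡ 0 at y ∈ {1}; g ≡ 0 at y ∈ {3, 6}; common: ∅.
  x = 9: f ≡ 0 at y ∈ {1}; g ≡ 0 at y ∈ ∅; common: ∅.
  x = 10: f ≡ 0 at y ∈ {1}; g ≡ 0 at y ∈ {3, 4}; common: ∅.
Collecting: common zeros = {(3, 1), (6, 1)}, so the count is 2.
Comparison with the Bézout bound: 2 ≤ 2 = deg(f)·deg(g), as expected for curves with no common component (the bound is attained).


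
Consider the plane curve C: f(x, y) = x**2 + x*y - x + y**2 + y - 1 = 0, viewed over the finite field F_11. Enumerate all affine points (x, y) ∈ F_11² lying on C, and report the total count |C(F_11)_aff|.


Affine F_11-points: {(0, 3), (0, 7), (2, 2), (2, 6), (4, 0), (4, 6), (5, 7), (5, 9), (8, 0), (8, 2), (9, 3), (9, 9)}; count = 12.

For each of the 121 pairs (x, y) ∈ F_11², evaluate f(x, y) mod 11. Record the zeros.
  x = 0: [0↦10, 1↦1, 2↦5, 3↦0, 4↦8, 5↦7, 6↦8, 7↦0, 8↦5, 9↦1, 10↦10]  zeros at y ∈ {3, 7}
  x = 1: [0↦10, 1↦2, 2↦7, 3↦3, 4↦1, 5↦1, 6↦3, 7↦7, 8↦2, 9↦10, 10↦9]  zeros at y ∈ ∅
  x = 2: [0↦1, 1↦5, 2↦0, 3↦8, 4↦7, 5↦8, 6↦0, 7↦5, 8↦1, 9↦10, 10↦10]  zeros at y ∈ {2, 6}
  x = 3: [0↦5, 1↦10, 2↦6, 3↦4, 4↦4, 5↦6, 6↦10, 7↦5, 8↦2, 9↦1, 10↦2]  zeros at y ∈ ∅
  x = 4: [0↦0, 1↦6, 2↦3, 3↦2, 4↦3, 5↦6, 6↦0, 7↦7, 8↦5, 9↦5, 10↦7]  zeros at y ∈ {0, 6}
  x = 5: [0↦8, 1↦4, 2↦2, 3↦2, 4↦4, 5↦8, 6↦3, 7↦0, 8↦10, 9↦0, 10↦3]  zeros at y ∈ {7, 9}
  x = 6: [0↦7, 1↦4, 2↦3, 3↦4, 4↦7, 5↦1, 6↦8, 7↦6, 8↦6, 9↦8, 10↦1]  zeros at y ∈ ∅
  x = 7: [0↦8, 1↦6, 2↦6, 3↦8, 4↦1, 5↦7, 6↦4, 7↦3, 8↦4, 9↦7, 10↦1]  zeros at y ∈ ∅
  x = 8: [0↦0, 1↦10, 2↦0, 3↦3, 4↦8, 5↦4, 6↦2, 7↦2, 8↦4, 9↦8, 10↦3]  zeros at y ∈ {0, 2}
  x = 9: [0↦5, 1↦5, 2↦7, 3↦0, 4↦6, 5↦3, 6↦2, 7↦3, 8↦6, 9↦0, 10↦7]  zeros at y ∈ {3, 9}
  x = 10: [0↦1, 1↦2, 2↦5, 3↦10, 4↦6, 5↦4, 6↦4, 7↦6, 8↦10, 9↦5, 10↦2]  zeros at y ∈ ∅
Collecting zeros: affine points = {(0, 3), (0, 7), (2, 2), (2, 6), (4, 0), (4, 6), (5, 7), (5, 9), (8, 0), (8, 2), (9, 3), (9, 9)}.
Total count |C(F_11)_aff| = 12.


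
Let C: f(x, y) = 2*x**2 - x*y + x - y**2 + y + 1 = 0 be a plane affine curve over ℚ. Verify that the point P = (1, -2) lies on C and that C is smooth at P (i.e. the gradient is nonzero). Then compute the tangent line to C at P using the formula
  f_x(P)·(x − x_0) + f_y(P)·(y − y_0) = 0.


Tangent line at P: 7*x + 4*y + 1 = 0.

Step 1: f(1, -2) = 0, so P lies on C.
Step 2: partial derivatives
  f_x(x, y) = 4*x - y + 1, f_y(x, y) = -x - 2*y + 1.
  f_x(P) = 7, f_y(P) = 4 (gradient nonzero, so P is smooth).
Step 3: tangent line at P: 7·(x − 1) + 4·(y − -2) = 0.
Expanding: 7*x + 4*y + 1 = 0.


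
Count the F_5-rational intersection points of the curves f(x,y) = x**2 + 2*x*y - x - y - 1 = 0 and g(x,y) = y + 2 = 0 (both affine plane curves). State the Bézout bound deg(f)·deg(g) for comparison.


Common zeros: {(2, 3), (3, 3)}; count = 2; Bézout bound = 2.

deg(f) = 2, deg(g) = 1, so Bézout bound = 2.
Scan x ∈ F_5. For each x, list the y ∈ F_5 with f(x, y) ≡ 0 and those with g(x, y) ≡ 0 (mod 5); the common zeros in that column are the intersection.
  x = 0: f ≡ 0 at y ∈ {4}; g ≡ 0 at y ∈ {3}; common: ∅.
  x = 1: f ≡ 0 at y ∈ {1}; g ≡ 0 at y ∈ {3}; common: ∅.
  x = 2: f ≡ 0 at y ∈ {3}; g ≡ 0 at y ∈ {3}; common: {3}.
  x = 3: f ≡ 0 at y ∈ {0, 1, 2, 3, 4}; g ≡ 0 at y ∈ {3}; common: {3}.
  x = 4: f ≡ 0 at y ∈ {2}; g ≡ 0 at y ∈ {3}; common: ∅.
Collecting: common zeros = {(2, 3), (3, 3)}, so the count is 2.
Comparison with the Bézout bound: 2 ≤ 2 = deg(f)·deg(g), as expected for curves with no common component (the bound is attained).


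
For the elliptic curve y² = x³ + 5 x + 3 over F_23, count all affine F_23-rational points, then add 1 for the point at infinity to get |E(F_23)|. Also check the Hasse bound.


Affine points = {(0, 7), (0, 16), (1, 3), (1, 20), (4, 8), (4, 15), (7, 6), (7, 17), (8, 7), (8, 16), (9, 8), (9, 15), (10, 8), (10, 15), (11, 3), (11, 20), (15, 7), (15, 16), (16, 4), (16, 19), (21, 10), (21, 13)}; affine count = 22; |E(F_23)| = 23.

Discriminant check: Δ ∝ 4a³ + 27b² = 4·5³ + 27·3² = 4·125 + 27·9 ≡ 7 (mod 23). Nonzero ⇒ E is nonsingular.
For each x ∈ F_23, compute rhs = x³ + 5·x + 3 mod 23, then count y ∈ F_23 with y² ≡ rhs.
  x = 0: rhs = 3, matching y values: 7, 16 (2 points).
  x = 1: rhs = 9, matching y values: 3, 20 (2 points).
  x = 2: rhs = 21, matching y values: none (0 points).
  x = 3: rhs = 22, matching y values: none (0 points).
  x = 4: rhs = 18, matching y values: 8, 15 (2 points).
  x = 5: rhs = 15, matching y values: none (0 points).
  x = 6: rhs = 19, matching y values: none (0 points).
  x = 7: rhs = 13, matching y values: 6, 17 (2 points).
  x = 8: rhs = 3, matching y values: 7, 16 (2 points).
  x = 9: rhs = 18, matching y values: 8, 15 (2 points).
  x = 10: rhs = 18, matching y values: 8, 15 (2 points).
  x = 11: rhs = 9, matching y values: 3, 20 (2 points).
  x = 12: rhs = 20, matching y values: none (0 points).
  x = 13: rhs = 11, matching y values: none (0 points).
  x = 14: rhs = 11, matching y values: none (0 points).
  x = 15: rhs = 3, matching y values: 7, 16 (2 points).
  x = 16: rhs = 16, matching y values: 4, 19 (2 points).
  x = 17: rhs = 10, matching y values: none (0 points).
  x = 18: rhs = 14, matching y values: none (0 points).
  x = 19: rhs = 11, matching y values: none (0 points).
  x = 20: rhs = 7, matching y values: none (0 points).
  x = 21: rhs = 8, matching y values: 10, 13 (2 points).
  x = 22: rhs = 20, matching y values: none (0 points).
Total affine count: 22.
Full point count |E(F_23)| = 22 + 1 = 23.
Hasse bound: |23 − (23+1)| = |-1| = 1 ≤ 2√23 ≈ 9.5917 ✓.


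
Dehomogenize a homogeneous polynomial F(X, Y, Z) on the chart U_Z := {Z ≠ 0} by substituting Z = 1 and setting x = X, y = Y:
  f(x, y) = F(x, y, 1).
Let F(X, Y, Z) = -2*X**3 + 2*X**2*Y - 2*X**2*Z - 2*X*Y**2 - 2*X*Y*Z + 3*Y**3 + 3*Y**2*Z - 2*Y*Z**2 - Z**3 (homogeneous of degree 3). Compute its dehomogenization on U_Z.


f(x, y) = -2*x**3 + 2*x**2*y - 2*x**2 - 2*x*y**2 - 2*x*y + 3*y**3 + 3*y**2 - 2*y - 1

On U_Z we set Z = 1. Each monomial c·X^i·Y^j·Z^k in F becomes c·x^i·y^j·1^k = c·x^i·y^j.
Substituting Z = 1: F(X, Y, 1) = -2*x**3 + 2*x**2*y - 2*x**2 - 2*x*y**2 - 2*x*y + 3*y**3 + 3*y**2 - 2*y - 1.
Note: deg(f) ≤ deg(F) = 3; strict inequality happens when F is divisible by Z (lost terms).


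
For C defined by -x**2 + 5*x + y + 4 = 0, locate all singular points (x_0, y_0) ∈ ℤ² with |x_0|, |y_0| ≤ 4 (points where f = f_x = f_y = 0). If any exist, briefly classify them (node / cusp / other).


No singular points in the scanned grid; C is smooth there.

Compute partial derivatives:
  f_x = 5 - 2*x.
  f_y = 1.
f_y = 1 is a nonzero constant, so f_y never vanishes: no point (x, y) can satisfy f = f_x = f_y = 0. In particular no (x, y) ∈ {−4, ..., 4}² is singular; the curve is smooth.


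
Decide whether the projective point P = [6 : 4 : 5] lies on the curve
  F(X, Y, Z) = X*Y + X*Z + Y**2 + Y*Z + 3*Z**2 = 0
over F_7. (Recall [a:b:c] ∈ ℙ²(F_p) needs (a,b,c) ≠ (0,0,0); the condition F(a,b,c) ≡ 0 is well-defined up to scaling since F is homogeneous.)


F(6,4,5) ≡ 4 (mod 7); P is NOT on the curve.

Evaluate F(6, 4, 5) term-by-term (mod 7).
  X*Y ↦ 1·6·4·1 = 24
  X*Z ↦ 1·6·1·5 = 30
  Y**2 ↦ 1·1·16·1 = 16
  Y*Z ↦ 1·1·4·5 = 20
  3*Z**2 ↦ 3·1·1·25 = 75
Sum: F(6, 4, 5) = (24) + (30) + (16) + (20) + (75) = 165.
Reducing mod 7: 165 ≡ 4 (mod 7).
Since F(a, b, c) ≡ 4 ≠ 0 (mod 7), P does NOT lie on the curve.


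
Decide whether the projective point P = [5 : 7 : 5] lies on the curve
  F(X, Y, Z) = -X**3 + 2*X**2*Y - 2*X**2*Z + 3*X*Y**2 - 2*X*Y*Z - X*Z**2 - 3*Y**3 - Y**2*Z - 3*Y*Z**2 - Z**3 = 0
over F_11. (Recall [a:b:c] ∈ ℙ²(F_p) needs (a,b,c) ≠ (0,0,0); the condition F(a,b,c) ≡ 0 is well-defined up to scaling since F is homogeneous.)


F(5,7,5) ≡ 5 (mod 11); P is NOT on the curve.

Evaluate F(5, 7, 5) term-by-term (mod 11).
  -X**3 ↦ -1·125·1·1 = -125
  2*X**2*Y ↦ 2·25·7·1 = 350
  -2*X**2*Z ↦ -2·25·1·5 = -250
  3*X*Y**2 ↦ 3·5·49·1 = 735
  -2*X*Y*Z ↦ -2·5·7·5 = -350
  -X*Z**2 ↦ -1·5·1·25 = -125
  -3*Y**3 ↦ -3·1·343·1 = -1029
  -Y**2*Z ↦ -1·1·49·5 = -245
  -3*Y*Z**2 ↦ -3·1·7·25 = -525
  -Z**3 ↦ -1·1·1·125 = -125
Sum: F(5, 7, 5) = (-125) + (350) + (-250) + (735) + (-350) + (-125) + (-1029) + (-245) + (-525) + (-125) = -1689.
Reducing mod 11: -1689 ≡ 5 (mod 11).
Since F(a, b, c) ≡ 5 ≠ 0 (mod 11), P does NOT lie on the curve.


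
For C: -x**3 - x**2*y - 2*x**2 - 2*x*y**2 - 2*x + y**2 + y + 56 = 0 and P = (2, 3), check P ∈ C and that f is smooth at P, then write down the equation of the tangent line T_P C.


Tangent line at P: -52*x - 21*y + 167 = 0.

Step 1: f(2, 3) = 0, so P lies on C.
Step 2: partial derivatives
  f_x(x, y) = -3*x**2 - 2*x*y - 4*x - 2*y**2 - 2, f_y(x, y) = -x**2 - 4*x*y + 2*y + 1.
  f_x(P) = -52, f_y(P) = -21 (gradient nonzero, so P is smooth).
Step 3: tangent line at P: -52·(x − 2) + -21·(y − 3) = 0.
Expanding: -52*x - 21*y + 167 = 0.


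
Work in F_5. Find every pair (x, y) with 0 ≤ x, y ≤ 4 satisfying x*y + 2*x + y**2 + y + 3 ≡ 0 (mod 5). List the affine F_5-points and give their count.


Affine F_5-points: {(0, 1), (0, 3), (1, 0), (1, 3), (2, 3), (2, 4), (3, 3), (4, 2), (4, 3)}; count = 9.

For each of the 25 pairs (x, y) ∈ F_5², evaluate f(x, y) mod 5. Record the zeros.
  x = 0: [0↦3, 1↦0, 2↦4, 3↦0, 4↦3]  zeros at y ∈ {1, 3}
  x = 1: [0↦0, 1↦3, 2↦3, 3↦0, 4↦4]  zeros at y ∈ {0, 3}
  x = 2: [0↦2, 1↦1, 2↦2, 3↦0, 4↦0]  zeros at y ∈ {3, 4}
  x = 3: [0↦4, 1↦4, 2↦1, 3↦0, 4↦1]  zeros at y ∈ {3}
  x = 4: [0↦1, 1↦2, 2↦0, 3↦0, 4↦2]  zeros at y ∈ {2, 3}
Collecting zeros: affine points = {(0, 1), (0, 3), (1, 0), (1, 3), (2, 3), (2, 4), (3, 3), (4, 2), (4, 3)}.
Total count |C(F_5)_aff| = 9.


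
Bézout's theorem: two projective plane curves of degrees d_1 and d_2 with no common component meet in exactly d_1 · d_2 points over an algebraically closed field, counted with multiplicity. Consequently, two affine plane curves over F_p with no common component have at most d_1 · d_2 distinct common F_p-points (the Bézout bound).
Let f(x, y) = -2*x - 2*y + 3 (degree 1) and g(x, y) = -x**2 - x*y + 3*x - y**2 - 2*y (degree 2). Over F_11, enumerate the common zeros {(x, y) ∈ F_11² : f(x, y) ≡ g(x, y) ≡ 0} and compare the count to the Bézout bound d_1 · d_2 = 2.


Common zeros: ∅; count = 0; Bézout bound = 2.

deg(f) = 1, deg(g) = 2, so Bézout bound = 2.
Scan x ∈ F_11. For each x, list the y ∈ F_11 with f(x, y) ≡ 0 and those with g(x, y) ≡ 0 (mod 11); the common zeros in that column are the intersection.
  x = 0: f ≡ 0 at y ∈ {7}; g ≡ 0 at y ∈ {0, 9}; common: ∅.
  x = 1: f ≡ 0 at y ∈ {6}; g ≡ 0 at y ∈ ∅; common: ∅.
  x = 2: f ≡ 0 at y ∈ {5}; g ≡ 0 at y ∈ ∅; common: ∅.
  x = 3: f ≡ 0 at y ∈ {4}; g ≡ 0 at y ∈ {0, 6}; common: ∅.
  x = 4: f ≡ 0 at y ∈ {3}; g ≡ 0 at y ∈ {1, 4}; common: ∅.
  x = 5: f ≡ 0 at y ∈ {2}; g ≡ 0 at y ∈ {6, 9}; common: ∅.
  x = 6: f ≡ 0 at y ∈ {1}; g ≡ 0 at y ∈ {4, 10}; common: ∅.
  x = 7: f ≡ 0 at y ∈ {0}; g ≡ 0 at y ∈ ∅; common: ∅.
  x = 8: f ≡ 0 at y ∈ {10}; g ≡ 0 at y ∈ ∅; common: ∅.
  x = 9: f ≡ 0 at y ∈ {9}; g ≡ 0 at y ∈ {1, 10}; common: ∅.
  x = 10: f ≡ 0 at y ∈ {8}; g ≡ 0 at y ∈ ∅; common: ∅.
Collecting: common zeros = ∅, so the count is 0.
Comparison with the Bézout bound: 0 ≤ 2 = deg(f)·deg(g), as expected for curves with no common component (the affine F_11-count falls short of the bound because intersections may lie at infinity, over extension fields, or carry multiplicity).


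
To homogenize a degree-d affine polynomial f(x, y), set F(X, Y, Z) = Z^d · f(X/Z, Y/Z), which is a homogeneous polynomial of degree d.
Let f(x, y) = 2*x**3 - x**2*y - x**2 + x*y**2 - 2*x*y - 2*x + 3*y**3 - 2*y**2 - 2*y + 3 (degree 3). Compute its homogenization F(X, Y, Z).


F(X, Y, Z) = 2*X**3 - X**2*Y - X**2*Z + X*Y**2 - 2*X*Y*Z - 2*X*Z**2 + 3*Y**3 - 2*Y**2*Z - 2*Y*Z**2 + 3*Z**3

deg(f) = 3.
Substitute x = X/Z, y = Y/Z into f, then multiply by Z^3.
  monomial 2·x^3·y^0 ↦ 2·X^3·Y^0·Z^0.
  monomial -1·x^2·y^1 ↦ -1·X^2·Y^1·Z^0.
  monomial -1·x^2·y^0 ↦ -1·X^2·Y^0·Z^1.
  monomial 1·x^1·y^2 ↦ 1·X^1·Y^2·Z^0.
  monomial -2·x^1·y^1 ↦ -2·X^1·Y^1·Z^1.
  monomial -2·x^1·y^0 ↦ -2·X^1·Y^0·Z^2.
  monomial 3·x^0·y^3 ↦ 3·X^0·Y^3·Z^0.
  monomial -2·x^0·y^2 ↦ -2·X^0·Y^2·Z^1.
  monomial -2·x^0·y^1 ↦ -2·X^0·Y^1·Z^2.
  monomial 3·x^0·y^0 ↦ 3·X^0·Y^0·Z^3.
Collecting: F(X, Y, Z) = 2*X**3 - X**2*Y - X**2*Z + X*Y**2 - 2*X*Y*Z - 2*X*Z**2 + 3*Y**3 - 2*Y**2*Z - 2*Y*Z**2 + 3*Z**3.


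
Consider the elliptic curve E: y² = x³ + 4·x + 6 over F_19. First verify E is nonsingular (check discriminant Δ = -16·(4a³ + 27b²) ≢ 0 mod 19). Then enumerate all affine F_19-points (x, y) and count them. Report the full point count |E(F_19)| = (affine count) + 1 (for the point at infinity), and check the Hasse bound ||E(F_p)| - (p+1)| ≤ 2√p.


Affine points = {(0, 5), (0, 14), (1, 7), (1, 12), (3, 8), (3, 11), (7, 4), (7, 15), (9, 7), (9, 12), (10, 1), (10, 18), (16, 9), (16, 10), (17, 3), (17, 16), (18, 1), (18, 18)}; affine count = 18; |E(F_19)| = 19.

Discriminant check: Δ ∝ 4a³ + 27b² = 4·4³ + 27·6² = 4·64 + 27·36 ≡ 12 (mod 19). Nonzero ⇒ E is nonsingular.
For each x ∈ F_19, compute rhs = x³ + 4·x + 6 mod 19, then count y ∈ F_19 with y² ≡ rhs.
  x = 0: rhs = 6, matching y values: 5, 14 (2 points).
  x = 1: rhs = 11, matching y values: 7, 12 (2 points).
  x = 2: rhs = 3, matching y values: none (0 points).
  x = 3: rhs = 7, matching y values: 8, 11 (2 points).
  x = 4: rhs = 10, matching y values: none (0 points).
  x = 5: rhs = 18, matching y values: none (0 points).
  x = 6: rhs = 18, matching y values: none (0 points).
  x = 7: rhs = 16, matching y values: 4, 15 (2 points).
  x = 8: rhs = 18, matching y values: none (0 points).
  x = 9: rhs = 11, matching y values: 7, 12 (2 points).
  x = 10: rhs = 1, matching y values: 1, 18 (2 points).
  x = 11: rhs = 13, matching y values: none (0 points).
  x = 12: rhs = 15, matching y values: none (0 points).
  x = 13: rhs = 13, matching y values: none (0 points).
  x = 14: rhs = 13, matching y values: none (0 points).
  x = 15: rhs = 2, matching y values: none (0 points).
  x = 16: rhs = 5, matching y values: 9, 10 (2 points).
  x = 17: rhs = 9, matching y values: 3, 16 (2 points).
  x = 18: rhs = 1, matching y values: 1, 18 (2 points).
Total affine count: 18.
Full point count |E(F_19)| = 18 + 1 = 19.
Hasse bound: |19 − (19+1)| = |-1| = 1 ≤ 2√19 ≈ 8.7178 ✓.


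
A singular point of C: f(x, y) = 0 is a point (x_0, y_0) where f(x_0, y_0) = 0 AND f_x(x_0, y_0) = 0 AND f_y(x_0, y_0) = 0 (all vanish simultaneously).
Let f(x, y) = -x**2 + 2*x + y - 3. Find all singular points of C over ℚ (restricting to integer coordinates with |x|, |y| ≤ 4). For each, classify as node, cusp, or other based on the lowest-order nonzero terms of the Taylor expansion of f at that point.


No singular points in the scanned grid; C is smooth there.

Compute partial derivatives:
  f_x = 2 - 2*x.
  f_y = 1.
f_y = 1 is a nonzero constant, so f_y never vanishes: no point (x, y) can satisfy f = f_x = f_y = 0. In particular no (x, y) ∈ {−4, ..., 4}² is singular; the curve is smooth.


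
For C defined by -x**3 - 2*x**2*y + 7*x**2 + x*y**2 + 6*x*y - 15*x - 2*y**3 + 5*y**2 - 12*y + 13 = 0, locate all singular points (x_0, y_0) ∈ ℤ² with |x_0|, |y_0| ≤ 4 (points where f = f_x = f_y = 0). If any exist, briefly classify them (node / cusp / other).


Singular points: {(2, 1)}; classification: node.

Compute partial derivatives:
  f_x = -3*x**2 - 4*x*y + 14*x + y**2 + 6*y - 15.
  f_y = -2*x**2 + 2*x*y + 6*x - 6*y**2 + 10*y - 12.
Scan x_0 ∈ {−4, ..., 4}. For each x_0, f_y(x_0, y) is a polynomial in y; find its integer roots y ∈ {−4, ..., 4}, then test f_x and f at those candidates.
  x = -4: f_y(-4, y) = -6*y**2 + 2*y - 68; no integer root y with |y| ≤ 4.
  x = -3: f_y(-3, y) = -6*y**2 + 4*y - 48; no integer root y with |y| ≤ 4.
  x = -2: f_y(-2, y) = -6*y**2 + 6*y - 32; no integer root y with |y| ≤ 4.
  x = -1: f_y(-1, y) = -6*y**2 + 8*y - 20; no integer root y with |y| ≤ 4.
  x = 0: f_y(0, y) = -6*y**2 + 10*y - 12; no integer root y with |y| ≤ 4.
  x = 1: f_y(1, y) = -6*y**2 + 12*y - 8; no integer root y with |y| ≤ 4.
  x = 2: f_y(2, y) = -6*y**2 + 14*y - 8; vanishes at y ∈ {1}. (2, 1): f_x = 0, f = 0 — SINGULAR.
  x = 3: f_y(3, y) = -6*y**2 + 16*y - 12; no integer root y with |y| ≤ 4.
  x = 4: f_y(4, y) = -6*y**2 + 18*y - 20; no integer root y with |y| ≤ 4.
Only singular point on the grid: (2, 1).
Classify: substitute x = 2 + u, y = 1 + v and expand: f = -u**3 - 2*u**2*v - u**2 + u*v**2 - 2*v**3 + v**2.
No constant or linear terms (consistent with a singular point). Quadratic part: -u**2 + v**2. Cubic part: -u**3 - 2*u**2*v + u*v**2 - 2*v**3.
The quadratic part v**2 - u**2 = (v − u)(v + u) splits into two distinct linear factors, so there are two distinct tangent lines y − 1 = ±(x − 2) — this is a node (ordinary double point).
Classification: node.


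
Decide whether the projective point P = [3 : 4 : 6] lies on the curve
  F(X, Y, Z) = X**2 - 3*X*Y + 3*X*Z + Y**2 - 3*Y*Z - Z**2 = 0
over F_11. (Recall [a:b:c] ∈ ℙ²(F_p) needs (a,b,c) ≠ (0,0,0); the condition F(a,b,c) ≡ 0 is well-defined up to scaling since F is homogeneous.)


F(3,4,6) ≡ 1 (mod 11); P is NOT on the curve.

Evaluate F(3, 4, 6) term-by-term (mod 11).
  X**2 ↦ 1·9·1·1 = 9
  -3*X*Y ↦ -3·3·4·1 = -36
  3*X*Z ↦ 3·3·1·6 = 54
  Y**2 ↦ 1·1·16·1 = 16
  -3*Y*Z ↦ -3·1·4·6 = -72
  -Z**2 ↦ -1·1·1·36 = -36
Sum: F(3, 4, 6) = (9) + (-36) + (54) + (16) + (-72) + (-36) = -65.
Reducing mod 11: -65 ≡ 1 (mod 11).
Since F(a, b, c) ≡ 1 ≠ 0 (mod 11), P does NOT lie on the curve.


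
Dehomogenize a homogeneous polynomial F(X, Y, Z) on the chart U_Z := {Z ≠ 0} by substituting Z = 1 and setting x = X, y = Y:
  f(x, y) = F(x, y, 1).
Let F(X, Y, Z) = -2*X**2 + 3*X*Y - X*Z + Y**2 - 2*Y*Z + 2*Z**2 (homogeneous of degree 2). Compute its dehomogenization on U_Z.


f(x, y) = -2*x**2 + 3*x*y - x + y**2 - 2*y + 2

On U_Z we set Z = 1. Each monomial c·X^i·Y^j·Z^k in F becomes c·x^i·y^j·1^k = c·x^i·y^j.
Substituting Z = 1: F(X, Y, 1) = -2*x**2 + 3*x*y - x + y**2 - 2*y + 2.
Note: deg(f) ≤ deg(F) = 2; strict inequality happens when F is divisible by Z (lost terms).


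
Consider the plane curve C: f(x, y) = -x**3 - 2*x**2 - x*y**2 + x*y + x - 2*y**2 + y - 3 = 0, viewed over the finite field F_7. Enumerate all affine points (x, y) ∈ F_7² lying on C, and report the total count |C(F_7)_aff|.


Affine F_7-points: {(1, 5), (5, 2), (6, 3), (6, 4)}; count = 4.

For each of the 49 pairs (x, y) ∈ F_7², evaluate f(x, y) mod 7. Record the zeros.
  x = 0: [0↦4, 1↦3, 2↦5, 3↦3, 4↦4, 5↦1, 6↦1]  zeros at y ∈ ∅
  x = 1: [0↦2, 1↦1, 2↦1, 3↦2, 4↦4, 5↦0, 6↦4]  zeros at y ∈ {5}
  x = 2: [0↦4, 1↦3, 2↦1, 3↦5, 4↦1, 5↦3, 6↦4]  zeros at y ∈ ∅
  x = 3: [0↦4, 1↦3, 2↦6, 3↦6, 4↦3, 5↦4, 6↦2]  zeros at y ∈ ∅
  x = 4: [0↦3, 1↦2, 2↦3, 3↦6, 4↦4, 5↦4, 6↦6]  zeros at y ∈ ∅
  x = 5: [0↦2, 1↦1, 2↦0, 3↦6, 4↦5, 5↦4, 6↦3]  zeros at y ∈ {2}
  x = 6: [0↦2, 1↦1, 2↦5, 3↦0, 4↦0, 5↦5, 6↦1]  zeros at y ∈ {3, 4}
Collecting zeros: affine points = {(1, 5), (5, 2), (6, 3), (6, 4)}.
Total count |C(F_7)_aff| = 4.


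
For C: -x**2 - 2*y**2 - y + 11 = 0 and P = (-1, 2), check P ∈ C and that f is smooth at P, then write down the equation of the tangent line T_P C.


Tangent line at P: 2*x - 9*y + 20 = 0.

Step 1: f(-1, 2) = 0, so P lies on C.
Step 2: partial derivatives
  f_x(x, y) = -2*x, f_y(x, y) = -4*y - 1.
  f_x(P) = 2, f_y(P) = -9 (gradient nonzero, so P is smooth).
Step 3: tangent line at P: 2·(x − -1) + -9·(y − 2) = 0.
Expanding: 2*x - 9*y + 20 = 0.


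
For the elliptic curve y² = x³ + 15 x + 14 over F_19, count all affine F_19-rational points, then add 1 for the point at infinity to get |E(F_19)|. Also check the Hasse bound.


Affine points = {(1, 7), (1, 12), (4, 9), (4, 10), (5, 9), (5, 10), (6, 4), (6, 15), (7, 5), (7, 14), (8, 0), (9, 2), (9, 17), (10, 9), (10, 10), (11, 3), (11, 16), (14, 2), (14, 17), (15, 2), (15, 17), (18, 6), (18, 13)}; affine count = 23; |E(F_19)| = 24.

Discriminant check: Δ ∝ 4a³ + 27b² = 4·15³ + 27·14² = 4·3375 + 27·196 ≡ 1 (mod 19). Nonzero ⇒ E is nonsingular.
For each x ∈ F_19, compute rhs = x³ + 15·x + 14 mod 19, then count y ∈ F_19 with y² ≡ rhs.
  x = 0: rhs = 14, matching y values: none (0 points).
  x = 1: rhs = 11, matching y values: 7, 12 (2 points).
  x = 2: rhs = 14, matching y values: none (0 points).
  x = 3: rhs = 10, matching y values: none (0 points).
  x = 4: rhs = 5, matching y values: 9, 10 (2 points).
  x = 5: rhs = 5, matching y values: 9, 10 (2 points).
  x = 6: rhs = 16, matching y values: 4, 15 (2 points).
  x = 7: rhs = 6, matching y values: 5, 14 (2 points).
  x = 8: rhs = 0, matching y values: 0 (1 points).
  x = 9: rhs = 4, matching y values: 2, 17 (2 points).
  x = 10: rhs = 5, matching y values: 9, 10 (2 points).
  x = 11: rhs = 9, matching y values: 3, 16 (2 points).
  x = 12: rhs = 3, matching y values: none (0 points).
  x = 13: rhs = 12, matching y values: none (0 points).
  x = 14: rhs = 4, matching y values: 2, 17 (2 points).
  x = 15: rhs = 4, matching y values: 2, 17 (2 points).
  x = 16: rhs = 18, matching y values: none (0 points).
  x = 17: rhs = 14, matching y values: none (0 points).
  x = 18: rhs = 17, matching y values: 6, 13 (2 points).
Total affine count: 23.
Full point count |E(F_19)| = 23 + 1 = 24.
Hasse bound: |24 − (19+1)| = |4| = 4 ≤ 2√19 ≈ 8.7178 ✓.


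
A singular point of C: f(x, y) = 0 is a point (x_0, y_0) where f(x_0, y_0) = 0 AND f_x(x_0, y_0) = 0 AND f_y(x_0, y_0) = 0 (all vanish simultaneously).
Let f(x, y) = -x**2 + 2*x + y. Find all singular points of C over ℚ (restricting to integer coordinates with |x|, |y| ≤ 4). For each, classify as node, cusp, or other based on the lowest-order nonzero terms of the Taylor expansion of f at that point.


No singular points in the scanned grid; C is smooth there.

Compute partial derivatives:
  f_x = 2 - 2*x.
  f_y = 1.
f_y = 1 is a nonzero constant, so f_y never vanishes: no point (x, y) can satisfy f = f_x = f_y = 0. In particular no (x, y) ∈ {−4, ..., 4}² is singular; the curve is smooth.


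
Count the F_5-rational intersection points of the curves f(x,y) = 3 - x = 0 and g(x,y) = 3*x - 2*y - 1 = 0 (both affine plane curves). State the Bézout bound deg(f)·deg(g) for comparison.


Common zeros: {(3, 4)}; count = 1; Bézout bound = 1.

deg(f) = 1, deg(g) = 1, so Bézout bound = 1.
Scan x ∈ F_5. For each x, list the y ∈ F_5 with f(x, y) ≡ 0 and those with g(x, y) ≡ 0 (mod 5); the common zeros in that column are the intersection.
  x = 0: f ≡ 0 at y ∈ ∅; g ≡ 0 at y ∈ {2}; common: ∅.
  x = 1: f ≡ 0 at y ∈ ∅; g ≡ 0 at y ∈ {1}; common: ∅.
  x = 2: f ≡ 0 at y ∈ ∅; g ≡ 0 at y ∈ {0}; common: ∅.
  x = 3: f ≡ 0 at y ∈ {0, 1, 2, 3, 4}; g ≡ 0 at y ∈ {4}; common: {4}.
  x = 4: f ≡ 0 at y ∈ ∅; g ≡ 0 at y ∈ {3}; common: ∅.
Collecting: common zeros = {(3, 4)}, so the count is 1.
Comparison with the Bézout bound: 1 ≤ 1 = deg(f)·deg(g), as expected for curves with no common component (the bound is attained).


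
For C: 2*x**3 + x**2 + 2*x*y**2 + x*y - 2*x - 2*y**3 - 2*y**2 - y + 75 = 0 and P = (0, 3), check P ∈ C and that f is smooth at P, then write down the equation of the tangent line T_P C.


Tangent line at P: 19*x - 67*y + 201 = 0.

Step 1: f(0, 3) = 0, so P lies on C.
Step 2: partial derivatives
  f_x(x, y) = 6*x**2 + 2*x + 2*y**2 + y - 2, f_y(x, y) = 4*x*y + x - 6*y**2 - 4*y - 1.
  f_x(P) = 19, f_y(P) = -67 (gradient nonzero, so P is smooth).
Step 3: tangent line at P: 19·(x − 0) + -67·(y − 3) = 0.
Expanding: 19*x - 67*y + 201 = 0.


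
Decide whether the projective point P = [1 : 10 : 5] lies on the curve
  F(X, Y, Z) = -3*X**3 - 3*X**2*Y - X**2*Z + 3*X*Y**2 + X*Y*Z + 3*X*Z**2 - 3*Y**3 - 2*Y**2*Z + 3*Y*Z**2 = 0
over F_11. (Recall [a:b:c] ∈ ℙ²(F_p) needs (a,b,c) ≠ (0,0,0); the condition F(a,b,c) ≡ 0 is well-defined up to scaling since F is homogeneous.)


F(1,10,5) ≡ 8 (mod 11); P is NOT on the curve.

Evaluate F(1, 10, 5) term-by-term (mod 11).
  -3*X**3 ↦ -3·1·1·1 = -3
  -3*X**2*Y ↦ -3·1·10·1 = -30
  -X**2*Z ↦ -1·1·1·5 = -5
  3*X*Y**2 ↦ 3·1·100·1 = 300
  X*Y*Z ↦ 1·1·10·5 = 50
  3*X*Z**2 ↦ 3·1·1·25 = 75
  -3*Y**3 ↦ -3·1·1000·1 = -3000
  -2*Y**2*Z ↦ -2·1·100·5 = -1000
  3*Y*Z**2 ↦ 3·1·10·25 = 750
Sum: F(1, 10, 5) = (-3) + (-30) + (-5) + (300) + (50) + (75) + (-3000) + (-1000) + (750) = -2863.
Reducing mod 11: -2863 ≡ 8 (mod 11).
Since F(a, b, c) ≡ 8 ≠ 0 (mod 11), P does NOT lie on the curve.


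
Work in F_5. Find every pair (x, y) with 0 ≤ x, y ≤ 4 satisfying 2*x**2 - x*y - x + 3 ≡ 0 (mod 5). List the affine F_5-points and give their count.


Affine F_5-points: {(1, 4), (2, 2), (3, 1), (4, 4)}; count = 4.

For each of the 25 pairs (x, y) ∈ F_5², evaluate f(x, y) mod 5. Record the zeros.
  x = 0: [0↦3, 1↦3, 2↦3, 3↦3, 4↦3]  zeros at y ∈ ∅
  x = 1: [0↦4, 1↦3, 2↦2, 3↦1, 4↦0]  zeros at y ∈ {4}
  x = 2: [0↦4, 1↦2, 2↦0, 3↦3, 4↦1]  zeros at y ∈ {2}
  x = 3: [0↦3, 1↦0, 2↦2, 3↦4, 4↦1]  zeros at y ∈ {1}
  x = 4: [0↦1, 1↦2, 2↦3, 3↦4, 4↦0]  zeros at y ∈ {4}
Collecting zeros: affine points = {(1, 4), (2, 2), (3, 1), (4, 4)}.
Total count |C(F_5)_aff| = 4.


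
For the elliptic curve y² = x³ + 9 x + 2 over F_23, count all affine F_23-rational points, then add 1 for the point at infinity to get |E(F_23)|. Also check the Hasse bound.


Affine points = {(0, 5), (0, 18), (1, 9), (1, 14), (11, 11), (11, 12), (13, 4), (13, 19), (15, 4), (15, 19), (17, 10), (17, 13), (18, 4), (18, 19)}; affine count = 14; |E(F_23)| = 15.

Discriminant check: Δ ∝ 4a³ + 27b² = 4·9³ + 27·2² = 4·729 + 27·4 ≡ 11 (mod 23). Nonzero ⇒ E is nonsingular.
For each x ∈ F_23, compute rhs = x³ + 9·x + 2 mod 23, then count y ∈ F_23 with y² ≡ rhs.
  x = 0: rhs = 2, matching y values: 5, 18 (2 points).
  x = 1: rhs = 12, matching y values: 9, 14 (2 points).
  x = 2: rhs = 5, matching y values: none (0 points).
  x = 3: rhs = 10, matching y values: none (0 points).
  x = 4: rhs = 10, matching y values: none (0 points).
  x = 5: rhs = 11, matching y values: none (0 points).
  x = 6: rhs = 19, matching y values: none (0 points).
  x = 7: rhs = 17, matching y values: none (0 points).
  x = 8: rhs = 11, matching y values: none (0 points).
  x = 9: rhs = 7, matching y values: none (0 points).
  x = 10: rhs = 11, matching y values: none (0 points).
  x = 11: rhs = 6, matching y values: 11, 12 (2 points).
  x = 12: rhs = 21, matching y values: none (0 points).
  x = 13: rhs = 16, matching y values: 4, 19 (2 points).
  x = 14: rhs = 20, matching y values: none (0 points).
  x = 15: rhs = 16, matching y values: 4, 19 (2 points).
  x = 16: rhs = 10, matching y values: none (0 points).
  x = 17: rhs = 8, matching y values: 10, 13 (2 points).
  x = 18: rhs = 16, matching y values: 4, 19 (2 points).
  x = 19: rhs = 17, matching y values: none (0 points).
  x = 20: rhs = 17, matching y values: none (0 points).
  x = 21: rhs = 22, matching y values: none (0 points).
  x = 22: rhs = 15, matching y values: none (0 points).
Total affine count: 14.
Full point count |E(F_23)| = 14 + 1 = 15.
Hasse bound: |15 − (23+1)| = |-9| = 9 ≤ 2√23 ≈ 9.5917 ✓.


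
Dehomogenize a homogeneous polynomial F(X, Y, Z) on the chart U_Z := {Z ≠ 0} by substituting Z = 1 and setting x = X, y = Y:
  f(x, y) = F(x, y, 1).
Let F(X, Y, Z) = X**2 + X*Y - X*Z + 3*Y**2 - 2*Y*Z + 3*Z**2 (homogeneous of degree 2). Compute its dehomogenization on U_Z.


f(x, y) = x**2 + x*y - x + 3*y**2 - 2*y + 3

On U_Z we set Z = 1. Each monomial c·X^i·Y^j·Z^k in F becomes c·x^i·y^j·1^k = c·x^i·y^j.
Substituting Z = 1: F(X, Y, 1) = x**2 + x*y - x + 3*y**2 - 2*y + 3.
Note: deg(f) ≤ deg(F) = 2; strict inequality happens when F is divisible by Z (lost terms).


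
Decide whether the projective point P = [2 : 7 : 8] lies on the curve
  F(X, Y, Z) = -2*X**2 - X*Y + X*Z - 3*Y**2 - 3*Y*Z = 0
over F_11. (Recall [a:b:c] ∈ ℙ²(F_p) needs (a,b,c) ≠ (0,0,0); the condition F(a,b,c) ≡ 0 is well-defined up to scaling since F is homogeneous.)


F(2,7,8) ≡ 9 (mod 11); P is NOT on the curve.

Evaluate F(2, 7, 8) term-by-term (mod 11).
  -2*X**2 ↦ -2·4·1·1 = -8
  -X*Y ↦ -1·2·7·1 = -14
  X*Z ↦ 1·2·1·8 = 16
  -3*Y**2 ↦ -3·1·49·1 = -147
  -3*Y*Z ↦ -3·1·7·8 = -168
Sum: F(2, 7, 8) = (-8) + (-14) + (16) + (-147) + (-168) = -321.
Reducing mod 11: -321 ≡ 9 (mod 11).
Since F(a, b, c) ≡ 9 ≠ 0 (mod 11), P does NOT lie on the curve.


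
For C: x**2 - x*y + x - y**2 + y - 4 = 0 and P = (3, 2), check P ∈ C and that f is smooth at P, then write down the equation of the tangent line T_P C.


Tangent line at P: 5*x - 6*y - 3 = 0.

Step 1: f(3, 2) = 0, so P lies on C.
Step 2: partial derivatives
  f_x(x, y) = 2*x - y + 1, f_y(x, y) = -x - 2*y + 1.
  f_x(P) = 5, f_y(P) = -6 (gradient nonzero, so P is smooth).
Step 3: tangent line at P: 5·(x − 3) + -6·(y − 2) = 0.
Expanding: 5*x - 6*y - 3 = 0.


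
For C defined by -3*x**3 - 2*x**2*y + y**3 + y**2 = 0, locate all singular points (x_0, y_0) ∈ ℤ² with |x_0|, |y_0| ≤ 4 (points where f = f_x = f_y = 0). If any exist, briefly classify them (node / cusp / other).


Singular points: {(0, 0)}; classification: cusp.

Compute partial derivatives:
  f_x = -9*x**2 - 4*x*y.
  f_y = -2*x**2 + 3*y**2 + 2*y.
Scan x_0 ∈ {−4, ..., 4}. For each x_0, f_y(x_0, y) is a polynomial in y; find its integer roots y ∈ {−4, ..., 4}, then test f_x and f at those candidates.
  x = -4: f_y(-4, y) = 3*y**2 + 2*y - 32; no integer root y with |y| ≤ 4.
  x = -3: f_y(-3, y) = 3*y**2 + 2*y - 18; no integer root y with |y| ≤ 4.
  x = -2: f_y(-2, y) = 3*y**2 + 2*y - 8; vanishes at y ∈ {-2}. (-2, -2): f_x = -52 ≠ 0.
  x = -1: f_y(-1, y) = 3*y**2 + 2*y - 2; no integer root y with |y| ≤ 4.
  x = 0: f_y(0, y) = 3*y**2 + 2*y; vanishes at y ∈ {0}. (0, 0): f_x = 0, f = 0 — SINGULAR.
  x = 1: f_y(1, y) = 3*y**2 + 2*y - 2; no integer root y with |y| ≤ 4.
  x = 2: f_y(2, y) = 3*y**2 + 2*y - 8; vanishes at y ∈ {-2}. (2, -2): f_x = -20 ≠ 0.
  x = 3: f_y(3, y) = 3*y**2 + 2*y - 18; no integer root y with |y| ≤ 4.
  x = 4: f_y(4, y) = 3*y**2 + 2*y - 32; no integer root y with |y| ≤ 4.
Only singular point on the grid: (0, 0).
Classify: substitute x = 0 + u, y = 0 + v and expand: f = -3*u**3 - 2*u**2*v + v**3 + v**2.
No constant or linear terms (consistent with a singular point). Quadratic part: v**2. Cubic part: -3*u**3 - 2*u**2*v + v**3.
The quadratic part v**2 is a perfect square, so there is a single (double) tangent line v = 0, i.e. y = 0. Restricting the cubic part to that line (v = 0) leaves -3*u**3 ≠ 0, so f is not divisible by v and the branch is v² ≈ 3*u**3 to lowest order — this is a cusp.
Classification: cusp.


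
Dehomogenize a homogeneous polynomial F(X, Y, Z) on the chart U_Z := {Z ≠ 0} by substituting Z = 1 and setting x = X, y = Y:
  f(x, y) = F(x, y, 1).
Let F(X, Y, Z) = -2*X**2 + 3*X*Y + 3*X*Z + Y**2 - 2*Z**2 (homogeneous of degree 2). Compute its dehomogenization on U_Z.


f(x, y) = -2*x**2 + 3*x*y + 3*x + y**2 - 2

On U_Z we set Z = 1. Each monomial c·X^i·Y^j·Z^k in F becomes c·x^i·y^j·1^k = c·x^i·y^j.
Substituting Z = 1: F(X, Y, 1) = -2*x**2 + 3*x*y + 3*x + y**2 - 2.
Note: deg(f) ≤ deg(F) = 2; strict inequality happens when F is divisible by Z (lost terms).


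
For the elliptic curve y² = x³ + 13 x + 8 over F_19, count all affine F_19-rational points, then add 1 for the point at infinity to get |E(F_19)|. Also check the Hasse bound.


Affine points = {(2, 2), (2, 17), (3, 6), (3, 13), (6, 6), (6, 13), (7, 9), (7, 10), (8, 4), (8, 15), (10, 6), (10, 13), (11, 0), (12, 7), (12, 12), (15, 5), (15, 14)}; affine count = 17; |E(F_19)| = 18.

Discriminant check: Δ ∝ 4a³ + 27b² = 4·13³ + 27·8² = 4·2197 + 27·64 ≡ 9 (mod 19). Nonzero ⇒ E is nonsingular.
For each x ∈ F_19, compute rhs = x³ + 13·x + 8 mod 19, then count y ∈ F_19 with y² ≡ rhs.
  x = 0: rhs = 8, matching y values: none (0 points).
  x = 1: rhs = 3, matching y values: none (0 points).
  x = 2: rhs = 4, matching y values: 2, 17 (2 points).
  x = 3: rhs = 17, matching y values: 6, 13 (2 points).
  x = 4: rhs = 10, matching y values: none (0 points).
  x = 5: rhs = 8, matching y values: none (0 points).
  x = 6: rhs = 17, matching y values: 6, 13 (2 points).
  x = 7: rhs = 5, matching y values: 9, 10 (2 points).
  x = 8: rhs = 16, matching y values: 4, 15 (2 points).
  x = 9: rhs = 18, matching y values: none (0 points).
  x = 10: rhs = 17, matching y values: 6, 13 (2 points).
  x = 11: rhs = 0, matching y values: 0 (1 points).
  x = 12: rhs = 11, matching y values: 7, 12 (2 points).
  x = 13: rhs = 18, matching y values: none (0 points).
  x = 14: rhs = 8, matching y values: none (0 points).
  x = 15: rhs = 6, matching y values: 5, 14 (2 points).
  x = 16: rhs = 18, matching y values: none (0 points).
  x = 17: rhs = 12, matching y values: none (0 points).
  x = 18: rhs = 13, matching y values: none (0 points).
Total affine count: 17.
Full point count |E(F_19)| = 17 + 1 = 18.
Hasse bound: |18 − (19+1)| = |-2| = 2 ≤ 2√19 ≈ 8.7178 ✓.


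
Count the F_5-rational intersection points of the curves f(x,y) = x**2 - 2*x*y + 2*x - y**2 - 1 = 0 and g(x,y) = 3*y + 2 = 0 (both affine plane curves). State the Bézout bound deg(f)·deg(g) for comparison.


Common zeros: ∅; count = 0; Bézout bound = 2.

deg(f) = 2, deg(g) = 1, so Bézout bound = 2.
Scan x ∈ F_5. For each x, list the y ∈ F_5 with f(x, y) ≡ 0 and those with g(x, y) ≡ 0 (mod 5); the common zeros in that column are the intersection.
  x = 0: f ≡ 0 at y ∈ {2, 3}; g ≡ 0 at y ∈ {1}; common: ∅.
  x = 1: f ≡ 0 at y ∈ ∅; g ≡ 0 at y ∈ {1}; common: ∅.
  x = 2: f ≡ 0 at y ∈ {2, 4}; g ≡ 0 at y ∈ {1}; common: ∅.
  x = 3: f ≡ 0 at y ∈ ∅; g ≡ 0 at y ∈ {1}; common: ∅.
  x = 4: f ≡ 0 at y ∈ {3, 4}; g ≡ 0 at y ∈ {1}; common: ∅.
Collecting: common zeros = ∅, so the count is 0.
Comparison with the Bézout bound: 0 ≤ 2 = deg(f)·deg(g), as expected for curves with no common component (the affine F_5-count falls short of the bound because intersections may lie at infinity, over extension fields, or carry multiplicity).


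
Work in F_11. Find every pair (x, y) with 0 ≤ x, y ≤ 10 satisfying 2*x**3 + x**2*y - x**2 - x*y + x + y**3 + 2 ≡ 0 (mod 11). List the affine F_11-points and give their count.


Affine F_11-points: {(0, 4), (1, 6), (2, 4), (4, 8), (5, 1), (5, 3), (5, 7), (6, 7), (8, 5), (8, 7), (8, 10), (9, 2)}; count = 12.

For each of the 121 pairs (x, y) ∈ F_11², evaluate f(x, y) mod 11. Record the zeros.
  x = 0: [0↦2, 1↦3, 2↦10, 3↦7, 4↦0, 5↦6, 6↦9, 7↦4, 8↦8, 9↦5, 10↦1]  zeros at y ∈ {4}
  x = 1: [0↦4, 1↦5, 2↦1, 3↦9, 4↦2, 5↦8, 6↦0, 7↦6, 8↦10, 9↦7, 10↦3]  zeros at y ∈ {6}
  x = 2: [0↦5, 1↦8, 2↦6, 3↦5, 4↦0, 5↦8, 6↦2, 7↦10, 8↦5, 9↦4, 10↦2]  zeros at y ∈ {4}
  x = 3: [0↦6, 1↦2, 2↦4, 3↦7, 4↦6, 5↦7, 6↦5, 7↦6, 8↦5, 9↦8, 10↦10]  zeros at y ∈ ∅
  x = 4: [0↦8, 1↦10, 2↦7, 3↦5, 4↦10, 5↦6, 6↦10, 7↦6, 8↦0, 9↦9, 10↦6]  zeros at y ∈ {8}
  x = 5: [0↦1, 1↦0, 2↦5, 3↦0, 4↦2, 5↦6, 6↦7, 7↦0, 8↦2, 9↦8, 10↦2]  zeros at y ∈ {1, 3, 7}
  x = 6: [0↦8, 1↦6, 2↦10, 3↦4, 4↦5, 5↦8, 6↦8, 7↦0, 8↦1, 9↦6, 10↦10]  zeros at y ∈ {7}
  x = 7: [0↦8, 1↦7, 2↦1, 3↦7, 4↦9, 5↦2, 6↦3, 7↦7, 8↦9, 9↦4, 10↦9]  zeros at y ∈ ∅
  x = 8: [0↦2, 1↦4, 2↦1, 3↦10, 4↦4, 5↦0, 6↦4, 7↦0, 8↦5, 9↦3, 10↦0]  zeros at y ∈ {5, 7, 10}
  x = 9: [0↦2, 1↦9, 2↦0, 3↦3, 4↦2, 5↦3, 6↦1, 7↦2, 8↦1, 9↦4, 10↦6]  zeros at y ∈ {2}
  x = 10: [0↦9, 1↦1, 2↦10, 3↦9, 4↦4, 5↦1, 6↦6, 7↦3, 8↦9, 9↦8, 10↦6]  zeros at y ∈ ∅
Collecting zeros: affine points = {(0, 4), (1, 6), (2, 4), (4, 8), (5, 1), (5, 3), (5, 7), (6, 7), (8, 5), (8, 7), (8, 10), (9, 2)}.
Total count |C(F_11)_aff| = 12.


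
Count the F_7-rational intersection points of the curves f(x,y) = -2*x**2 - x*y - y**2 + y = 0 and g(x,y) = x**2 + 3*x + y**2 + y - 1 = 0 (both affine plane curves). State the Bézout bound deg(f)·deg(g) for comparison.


Common zeros: ∅; count = 0; Bézout bound = 4.

deg(f) = 2, deg(g) = 2, so Bézout bound = 4.
Scan x ∈ F_7. For each x, list the y ∈ F_7 with f(x, y) ≡ 0 and those with g(x, y) ≡ 0 (mod 7); the common zeros in that column are the intersection.
  x = 0: f ≡ 0 at y ∈ {0, 1}; g ≡ 0 at y ∈ ∅; common: ∅.
  x = 1: f ≡ 0 at y ∈ ∅; g ≡ 0 at y ∈ ∅; common: ∅.
  x = 2: f ≡ 0 at y ∈ {2, 4}; g ≡ 0 at y ∈ {3}; common: ∅.
  x = 3: f ≡ 0 at y ∈ {1, 4}; g ≡ 0 at y ∈ ∅; common: ∅.
  x = 4: f ≡ 0 at y ∈ {2}; g ≡ 0 at y ∈ ∅; common: ∅.
  x = 5: f ≡ 0 at y ∈ ∅; g ≡ 0 at y ∈ ∅; common: ∅.
  x = 6: f ≡ 0 at y ∈ ∅; g ≡ 0 at y ∈ ∅; common: ∅.
Collecting: common zeros = ∅, so the count is 0.
Comparison with the Bézout bound: 0 ≤ 4 = deg(f)·deg(g), as expected for curves with no common component (the affine F_7-count falls short of the bound because intersections may lie at infinity, over extension fields, or carry multiplicity).


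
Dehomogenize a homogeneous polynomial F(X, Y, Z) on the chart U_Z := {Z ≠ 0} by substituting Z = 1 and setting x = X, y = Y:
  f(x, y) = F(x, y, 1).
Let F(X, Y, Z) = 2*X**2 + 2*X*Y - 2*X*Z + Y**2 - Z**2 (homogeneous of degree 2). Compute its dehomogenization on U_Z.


f(x, y) = 2*x**2 + 2*x*y - 2*x + y**2 - 1

On U_Z we set Z = 1. Each monomial c·X^i·Y^j·Z^k in F becomes c·x^i·y^j·1^k = c·x^i·y^j.
Substituting Z = 1: F(X, Y, 1) = 2*x**2 + 2*x*y - 2*x + y**2 - 1.
Note: deg(f) ≤ deg(F) = 2; strict inequality happens when F is divisible by Z (lost terms).


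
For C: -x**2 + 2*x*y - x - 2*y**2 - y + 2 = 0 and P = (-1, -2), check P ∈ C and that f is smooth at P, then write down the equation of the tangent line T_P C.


Tangent line at P: -3*x + 5*y + 7 = 0.

Step 1: f(-1, -2) = 0, so P lies on C.
Step 2: partial derivatives
  f_x(x, y) = -2*x + 2*y - 1, f_y(x, y) = 2*x - 4*y - 1.
  f_x(P) = -3, f_y(P) = 5 (gradient nonzero, so P is smooth).
Step 3: tangent line at P: -3·(x − -1) + 5·(y − -2) = 0.
Expanding: -3*x + 5*y + 7 = 0.


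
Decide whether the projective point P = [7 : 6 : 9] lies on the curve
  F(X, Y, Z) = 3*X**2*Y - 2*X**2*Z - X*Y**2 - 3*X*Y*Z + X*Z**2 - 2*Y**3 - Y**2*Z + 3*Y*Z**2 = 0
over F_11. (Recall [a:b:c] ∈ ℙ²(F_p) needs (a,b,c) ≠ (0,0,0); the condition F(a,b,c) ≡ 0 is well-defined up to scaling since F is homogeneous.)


F(7,6,9) ≡ 4 (mod 11); P is NOT on the curve.

Evaluate F(7, 6, 9) term-by-term (mod 11).
  3*X**2*Y ↦ 3·49·6·1 = 882
  -2*X**2*Z ↦ -2·49·1·9 = -882
  -X*Y**2 ↦ -1·7·36·1 = -252
  -3*X*Y*Z ↦ -3·7·6·9 = -1134
  X*Z**2 ↦ 1·7·1·81 = 567
  -2*Y**3 ↦ -2·1·216·1 = -432
  -Y**2*Z ↦ -1·1·36·9 = -324
  3*Y*Z**2 ↦ 3·1·6·81 = 1458
Sum: F(7, 6, 9) = (882) + (-882) + (-252) + (-1134) + (567) + (-432) + (-324) + (1458) = -117.
Reducing mod 11: -117 ≡ 4 (mod 11).
Since F(a, b, c) ≡ 4 ≠ 0 (mod 11), P does NOT lie on the curve.
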